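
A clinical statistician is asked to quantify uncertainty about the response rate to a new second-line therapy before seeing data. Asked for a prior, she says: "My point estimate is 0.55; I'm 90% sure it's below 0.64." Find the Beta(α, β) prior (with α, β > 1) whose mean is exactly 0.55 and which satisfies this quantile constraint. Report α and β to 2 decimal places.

With mean 0.55 fixed, write α = 0.55s, β = 0.45s where s = α+β.
Need P(θ < 0.64) = 0.9 under Beta(0.55s, 0.45s). Normal approximation: (q−m)/√(m(1−m)/s) ≈ z_{0.9} = 1.28, so s ≈ 0.55·0.45·(1.28)²/(0.64−0.55)² = 50.2.
At s = 50.2: P(θ<0.64) ≈ 0.902. Adjusting to match 0.9 gives s ≈ 49.35.
So α = 0.55·49.35 ≈ 27.14, β = 0.45·49.35 ≈ 22.21.

α ≈ 27.14, β ≈ 22.21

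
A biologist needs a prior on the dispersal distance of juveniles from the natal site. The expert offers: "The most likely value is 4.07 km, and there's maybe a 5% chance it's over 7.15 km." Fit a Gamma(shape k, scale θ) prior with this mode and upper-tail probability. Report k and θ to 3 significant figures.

k ≈ 9.79, θ ≈ 0.463

Gamma(k,θ) with k>1 has mode (k−1)θ, so θ = 4.07/(k−1).
Need P(X < 7.15) = 0.95 with θ tied to k this way. Start at k = 2, θ = 4.07: P(X<7.15) ≈ 0.524.
Too low — raise k to concentrate. Iterating converges to k ≈ 9.79.
Then θ = 4.07/(9.79−1) ≈ 0.463.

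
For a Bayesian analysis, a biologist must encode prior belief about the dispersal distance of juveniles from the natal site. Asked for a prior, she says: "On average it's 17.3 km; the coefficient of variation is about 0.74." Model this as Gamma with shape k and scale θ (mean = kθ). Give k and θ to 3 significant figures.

For Gamma(k, scale θ): mean = kθ, variance = kθ², so CV = 1/√k.
CV = 0.74, hence k = 1/CV² = 1.83.
Then θ = mean/k = 17.3/1.83 = 9.47.

k ≈ 1.83, θ ≈ 9.47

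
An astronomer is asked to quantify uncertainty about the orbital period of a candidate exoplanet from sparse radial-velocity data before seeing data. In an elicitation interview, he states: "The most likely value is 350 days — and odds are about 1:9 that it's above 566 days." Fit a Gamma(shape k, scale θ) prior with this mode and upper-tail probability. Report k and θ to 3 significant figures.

k ≈ 9.14, θ ≈ 43

Gamma(k,θ) with k>1 has mode (k−1)θ, so θ = 350/(k−1).
Need P(X < 566) = 0.9 with θ tied to k this way. Start at k = 2, θ = 350: P(X<566) ≈ 0.481.
Too low — raise k to concentrate. Iterating converges to k ≈ 9.14.
Then θ = 350/(9.14−1) ≈ 43.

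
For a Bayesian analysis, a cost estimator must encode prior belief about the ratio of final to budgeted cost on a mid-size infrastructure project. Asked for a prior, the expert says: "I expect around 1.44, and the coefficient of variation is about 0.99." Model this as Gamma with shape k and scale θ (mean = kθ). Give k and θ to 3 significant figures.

k ≈ 1.02, θ ≈ 1.41

For Gamma(k, scale θ): mean = kθ, variance = kθ², so CV = 1/√k.
CV = 0.99, hence k = 1/CV² = 1.02.
Then θ = mean/k = 1.44/1.02 = 1.41.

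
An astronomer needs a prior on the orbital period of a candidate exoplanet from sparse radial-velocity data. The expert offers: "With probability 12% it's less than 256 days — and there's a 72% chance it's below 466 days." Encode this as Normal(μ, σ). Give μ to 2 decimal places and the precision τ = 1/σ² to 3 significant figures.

For Normal(μ,σ), the p-quantile is μ + z_p·σ. Here z_{0.12} = -1.175, z_{0.72} = 0.5828.
So 256 = μ − 1.175σ and 466 = μ + 0.5828σ.
Subtracting: σ = (466 − 256)/(0.5828 − (-1.175)) = 119.47.
Then μ = 256 − (-1.175)·119.47 = 396.37.
Precision τ = 1/σ² = 1/119.5² = 7.01e-05.

μ = 396.37, τ = 7.01e-05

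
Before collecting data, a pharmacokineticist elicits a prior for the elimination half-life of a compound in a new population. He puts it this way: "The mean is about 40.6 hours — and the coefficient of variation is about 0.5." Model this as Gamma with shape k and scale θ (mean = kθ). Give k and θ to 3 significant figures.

For Gamma(k, scale θ): mean = kθ, variance = kθ², so CV = 1/√k.
CV = 0.5, hence k = 1/CV² = 4.
Then θ = mean/k = 40.6/4 = 10.2.

k ≈ 4, θ ≈ 10.2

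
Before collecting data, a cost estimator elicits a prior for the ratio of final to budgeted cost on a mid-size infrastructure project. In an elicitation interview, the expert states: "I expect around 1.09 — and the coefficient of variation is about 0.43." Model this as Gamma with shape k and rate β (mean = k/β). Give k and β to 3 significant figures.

k ≈ 5.41, β ≈ 4.96

For Gamma(k, rate β): mean = k/β, variance = k/β², so CV = 1/√k.
CV = 0.43, hence k = 1/CV² = 5.41.
Then β = k/mean = 5.41/1.09 = 4.96.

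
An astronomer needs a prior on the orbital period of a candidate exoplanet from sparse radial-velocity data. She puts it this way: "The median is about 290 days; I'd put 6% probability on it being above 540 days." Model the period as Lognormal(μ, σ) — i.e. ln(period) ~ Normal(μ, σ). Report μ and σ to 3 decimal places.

μ ≈ 5.670, σ ≈ 0.400

If T ~ Lognormal(μ,σ) then ln T ~ Normal(μ,σ), so the p-quantile of ln T is μ + z_p·σ.
ln(290) = 5.67 and ln(540) = 6.292; z_{0.5} = 0, z_{0.94} = 1.555.
σ = (6.292 − 5.67)/(1.555 − (0)) = 0.400.
μ = 5.67 − (0)·0.400 = 5.670.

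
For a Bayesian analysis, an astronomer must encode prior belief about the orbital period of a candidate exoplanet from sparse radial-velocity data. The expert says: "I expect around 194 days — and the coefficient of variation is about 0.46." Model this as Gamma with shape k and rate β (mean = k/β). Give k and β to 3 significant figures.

For Gamma(k, rate β): mean = k/β, variance = k/β², so CV = 1/√k.
CV = 0.46, hence k = 1/CV² = 4.73.
Then β = k/mean = 4.73/194 = 0.0244.

k ≈ 4.73, β ≈ 0.0244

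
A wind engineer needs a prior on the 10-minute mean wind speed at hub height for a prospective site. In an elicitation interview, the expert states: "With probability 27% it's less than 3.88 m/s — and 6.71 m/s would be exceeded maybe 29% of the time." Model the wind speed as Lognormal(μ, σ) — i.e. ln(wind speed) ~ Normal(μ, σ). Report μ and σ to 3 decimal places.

μ ≈ 1.644, σ ≈ 0.470

If T ~ Lognormal(μ,σ) then ln T ~ Normal(μ,σ), so the p-quantile of ln T is μ + z_p·σ.
ln(3.88) = 1.356 and ln(6.71) = 1.904; z_{0.27} = -0.6128, z_{0.71} = 0.5534.
σ = (1.904 − 1.356)/(0.5534 − (-0.6128)) = 0.470.
μ = 1.356 − (-0.6128)·0.470 = 1.644.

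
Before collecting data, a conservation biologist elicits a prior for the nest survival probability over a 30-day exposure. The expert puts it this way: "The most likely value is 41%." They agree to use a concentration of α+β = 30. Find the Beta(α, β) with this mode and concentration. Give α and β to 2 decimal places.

For α,β > 1 the Beta mode is (α−1)/(α+β−2). With α+β = 30, the mode is (α−1)/28.
Set (α−1)/28 = 0.41 → α = 1 + 0.41·28 = 12.48.
β = 30 − α = 17.52.

α = 12.48, β = 17.52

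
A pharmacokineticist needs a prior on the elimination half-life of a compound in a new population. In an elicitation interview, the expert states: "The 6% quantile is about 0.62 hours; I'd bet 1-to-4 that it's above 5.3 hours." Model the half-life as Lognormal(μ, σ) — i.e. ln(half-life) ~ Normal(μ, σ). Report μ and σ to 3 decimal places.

If T ~ Lognormal(μ,σ) then ln T ~ Normal(μ,σ), so the p-quantile of ln T is μ + z_p·σ.
ln(0.62) = -0.478 and ln(5.3) = 1.668; z_{0.06} = -1.555, z_{0.8} = 0.8416.
σ = (1.668 − -0.478)/(0.8416 − (-1.555)) = 0.895.
μ = -0.478 − (-1.555)·0.895 = 0.914.

μ ≈ 0.914, σ ≈ 0.895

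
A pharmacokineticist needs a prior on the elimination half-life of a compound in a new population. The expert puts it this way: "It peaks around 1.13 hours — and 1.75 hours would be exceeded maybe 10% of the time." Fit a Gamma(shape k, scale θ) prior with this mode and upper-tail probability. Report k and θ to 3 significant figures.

Gamma(k,θ) with k>1 has mode (k−1)θ, so θ = 1.13/(k−1).
Need P(X < 1.75) = 0.9 with θ tied to k this way. Start at k = 2, θ = 1.13: P(X<1.75) ≈ 0.458.
Too low — raise k to concentrate. Iterating converges to k ≈ 10.8.
Then θ = 1.13/(10.8−1) ≈ 0.116.

k ≈ 10.8, θ ≈ 0.116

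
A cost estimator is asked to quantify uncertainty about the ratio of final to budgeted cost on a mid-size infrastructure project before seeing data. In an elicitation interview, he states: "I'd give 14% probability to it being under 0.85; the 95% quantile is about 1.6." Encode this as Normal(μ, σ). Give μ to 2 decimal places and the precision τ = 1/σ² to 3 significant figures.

μ = 1.15, τ = 13.2

The p-quantile of Normal(μ,σ) is μ + z_p·σ, with z_{0.14} = -1.08 and z_{0.95} = 1.645.
Eliminate σ: μ = (z₂·x₁ − z₁·x₂)/(z₂ − z₁) = (1.645·0.85 − (-1.08)·1.6)/2.725 = 1.15.
Then σ = (x₂ − x₁)/(z₂ − z₁) = (1.6 − 0.85)/2.725 = 0.28.
Precision τ = 1/σ² = 1/0.2752² = 13.2.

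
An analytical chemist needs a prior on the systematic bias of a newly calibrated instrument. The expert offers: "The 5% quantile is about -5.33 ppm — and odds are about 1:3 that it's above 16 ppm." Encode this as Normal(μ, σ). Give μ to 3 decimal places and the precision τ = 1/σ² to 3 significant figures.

μ = 9.797, τ = 0.0118

The p-quantile of Normal(μ,σ) is μ + z_p·σ, with z_{0.05} = -1.645 and z_{0.75} = 0.6745.
Eliminate σ: μ = (z₂·x₁ − z₁·x₂)/(z₂ − z₁) = (0.6745·-5.33 − (-1.645)·16)/2.319 = 9.797.
Then σ = (x₂ − x₁)/(z₂ − z₁) = (16 − -5.33)/2.319 = 9.197.
Precision τ = 1/σ² = 1/9.197² = 0.0118.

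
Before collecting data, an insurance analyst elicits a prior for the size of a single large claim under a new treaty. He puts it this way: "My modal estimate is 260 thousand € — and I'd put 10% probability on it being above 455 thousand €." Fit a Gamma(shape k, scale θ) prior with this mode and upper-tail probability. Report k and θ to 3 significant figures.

k ≈ 7.06, θ ≈ 42.9

Gamma(k,θ) with k>1 has mode (k−1)θ, so θ = 260/(k−1).
Need P(X < 455) = 0.9 with θ tied to k this way. Start at k = 2, θ = 260: P(X<455) ≈ 0.522.
Too low — raise k to concentrate. Iterating converges to k ≈ 7.06.
Then θ = 260/(7.06−1) ≈ 42.9.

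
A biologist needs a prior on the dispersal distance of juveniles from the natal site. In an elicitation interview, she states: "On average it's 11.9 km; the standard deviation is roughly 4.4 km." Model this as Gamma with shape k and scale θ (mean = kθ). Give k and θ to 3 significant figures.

k ≈ 7.31, θ ≈ 1.63

For Gamma(k, scale θ): mean = kθ, variance = kθ², so CV = 1/√k.
CV = SD/mean = 4.4/11.9 = 0.3697, hence k = 1/CV² = 7.31.
Then θ = mean/k = 11.9/7.31 = 1.63.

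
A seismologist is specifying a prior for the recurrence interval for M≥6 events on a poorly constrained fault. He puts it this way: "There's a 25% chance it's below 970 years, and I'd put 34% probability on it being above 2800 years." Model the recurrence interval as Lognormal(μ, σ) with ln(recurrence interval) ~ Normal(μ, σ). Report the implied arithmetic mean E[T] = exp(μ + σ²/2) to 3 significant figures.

If T ~ Lognormal(μ,σ) then ln T ~ Normal(μ,σ), so the p-quantile of ln T is μ + z_p·σ.
ln(970) = 6.877 and ln(2800) = 7.937; z_{0.25} = -0.6745, z_{0.66} = 0.4125.
σ = (7.937 − 6.877)/(0.4125 − (-0.6745)) = 0.975.
μ = 6.877 − (-0.6745)·0.975 = 7.535.
E[T] = exp(μ + σ²/2) = exp(7.535 + 0.4756) = 3010 years.

E[T] ≈ 3010 years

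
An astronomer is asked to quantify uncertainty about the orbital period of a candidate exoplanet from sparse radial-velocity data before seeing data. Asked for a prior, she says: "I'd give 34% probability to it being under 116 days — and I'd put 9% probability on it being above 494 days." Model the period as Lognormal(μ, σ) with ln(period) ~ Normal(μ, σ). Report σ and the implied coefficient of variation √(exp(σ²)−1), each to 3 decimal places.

σ ≈ 0.826, CV ≈ 0.990

If T ~ Lognormal(μ,σ) then ln T ~ Normal(μ,σ), so the p-quantile of ln T is μ + z_p·σ.
ln(116) = 4.754 and ln(494) = 6.203; z_{0.34} = -0.4125, z_{0.91} = 1.341.
σ = (6.203 − 4.754)/(1.341 − (-0.4125)) = 0.826.
μ = 4.754 − (-0.4125)·0.826 = 5.094.
CV = √(exp(σ²)−1) = √(exp(0.6830)−1) = 0.990.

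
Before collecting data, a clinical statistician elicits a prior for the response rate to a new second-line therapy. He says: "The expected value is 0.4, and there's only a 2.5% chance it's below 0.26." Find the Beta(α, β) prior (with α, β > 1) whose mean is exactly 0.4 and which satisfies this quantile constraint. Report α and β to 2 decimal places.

With mean 0.4 fixed, write α = 0.4s, β = 0.6s where s = α+β.
Need P(θ < 0.26) = 0.025 under Beta(0.4s, 0.6s). Normal approximation: (q−m)/√(m(1−m)/s) ≈ z_{0.025} = -1.96, so s ≈ 0.4·0.6·(-1.96)²/(0.26−0.4)² = 47.0.
At s = 47.0: P(θ<0.26) ≈ 0.020. Adjusting to match 0.025 gives s ≈ 42.71.
So α = 0.4·42.71 ≈ 17.08, β = 0.6·42.71 ≈ 25.62.

α ≈ 17.08, β ≈ 25.62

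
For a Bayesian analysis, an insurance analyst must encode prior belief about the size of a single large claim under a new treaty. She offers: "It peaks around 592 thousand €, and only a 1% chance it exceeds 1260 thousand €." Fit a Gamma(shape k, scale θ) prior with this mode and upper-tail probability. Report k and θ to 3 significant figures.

Gamma(k,θ) with k>1 has mode (k−1)θ, so θ = 592/(k−1).
Need P(X < 1260) = 0.99 with θ tied to k this way. Start at k = 2, θ = 592: P(X<1260) ≈ 0.628.
Too low — raise k to concentrate. Iterating converges to k ≈ 9.51.
Then θ = 592/(9.51−1) ≈ 69.6.

k ≈ 9.51, θ ≈ 69.6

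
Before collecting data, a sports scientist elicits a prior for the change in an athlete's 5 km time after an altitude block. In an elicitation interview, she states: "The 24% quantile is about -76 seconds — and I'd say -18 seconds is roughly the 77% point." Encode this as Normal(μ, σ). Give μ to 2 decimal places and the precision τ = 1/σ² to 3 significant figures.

The p-quantile of Normal(μ,σ) is μ + z_p·σ, with z_{0.24} = -0.7063 and z_{0.77} = 0.7388.
Eliminate σ: μ = (z₂·x₁ − z₁·x₂)/(z₂ − z₁) = (0.7388·-76 − (-0.7063)·-18)/1.445 = -47.65.
Then σ = (x₂ − x₁)/(z₂ − z₁) = (-18 − -76)/1.445 = 40.13.
Precision τ = 1/σ² = 1/40.13² = 0.000621.

μ = -47.65, τ = 0.000621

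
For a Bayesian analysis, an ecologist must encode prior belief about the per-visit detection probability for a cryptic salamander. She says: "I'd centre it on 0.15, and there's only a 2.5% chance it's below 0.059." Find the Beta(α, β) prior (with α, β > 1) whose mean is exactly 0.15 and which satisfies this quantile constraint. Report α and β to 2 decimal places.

With mean 0.15 fixed, write α = 0.15s, β = 0.85s where s = α+β.
Need P(θ < 0.059) = 0.025 under Beta(0.15s, 0.85s). Normal approximation: (q−m)/√(m(1−m)/s) ≈ z_{0.025} = -1.96, so s ≈ 0.15·0.85·(-1.96)²/(0.059−0.15)² = 59.1.
At s = 59.1: P(θ<0.059) ≈ 0.008. Adjusting to match 0.025 gives s ≈ 40.43.
So α = 0.15·40.43 ≈ 6.07, β = 0.85·40.43 ≈ 34.37.

α ≈ 6.07, β ≈ 34.37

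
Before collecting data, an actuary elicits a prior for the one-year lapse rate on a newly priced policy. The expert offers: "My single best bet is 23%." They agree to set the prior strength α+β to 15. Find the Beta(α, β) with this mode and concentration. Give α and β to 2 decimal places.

α = 3.99, β = 11.01

For α,β > 1 the Beta mode is (α−1)/(α+β−2). With α+β = 15, the mode is (α−1)/13.
Set (α−1)/13 = 0.23 → α = 1 + 0.23·13 = 3.99.
β = 15 − α = 11.01.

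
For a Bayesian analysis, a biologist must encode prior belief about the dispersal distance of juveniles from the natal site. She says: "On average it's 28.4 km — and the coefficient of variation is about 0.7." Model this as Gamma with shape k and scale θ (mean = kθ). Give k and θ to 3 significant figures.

For Gamma(k, scale θ): mean = kθ, variance = kθ², so CV = 1/√k.
CV = 0.7, hence k = 1/CV² = 2.04.
Then θ = mean/k = 28.4/2.04 = 13.9.

k ≈ 2.04, θ ≈ 13.9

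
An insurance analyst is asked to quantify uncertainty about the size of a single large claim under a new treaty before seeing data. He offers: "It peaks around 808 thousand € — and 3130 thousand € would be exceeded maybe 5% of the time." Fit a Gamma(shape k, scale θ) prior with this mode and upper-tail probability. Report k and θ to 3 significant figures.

k ≈ 2.38, θ ≈ 585

Gamma(k,θ) with k>1 has mode (k−1)θ, so θ = 808/(k−1).
Need P(X < 3130) = 0.95 with θ tied to k this way. Start at k = 2, θ = 808: P(X<3130) ≈ 0.899.
Too low — raise k to concentrate. Iterating converges to k ≈ 2.38.
Then θ = 808/(2.38−1) ≈ 585.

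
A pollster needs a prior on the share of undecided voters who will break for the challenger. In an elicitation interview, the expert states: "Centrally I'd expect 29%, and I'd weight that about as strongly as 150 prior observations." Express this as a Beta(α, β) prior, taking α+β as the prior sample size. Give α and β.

Under the effective-sample-size interpretation, Beta(α, β) has prior mean α/(α+β) and prior sample size α+β.
So α+β = 150 and α/(α+β) = 0.29, giving α = 0.29·150 = 43.5 and β = 150 − 43.5 = 106.5.

α = 43.5, β = 106.5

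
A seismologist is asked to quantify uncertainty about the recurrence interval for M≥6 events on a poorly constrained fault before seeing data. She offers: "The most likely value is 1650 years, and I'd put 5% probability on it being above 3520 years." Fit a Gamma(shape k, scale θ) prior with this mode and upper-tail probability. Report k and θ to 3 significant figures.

k ≈ 5.8, θ ≈ 343

Gamma(k,θ) with k>1 has mode (k−1)θ, so θ = 1650/(k−1).
Need P(X < 3520) = 0.95 with θ tied to k this way. Start at k = 2, θ = 1650: P(X<3520) ≈ 0.629.
Too low — raise k to concentrate. Iterating converges to k ≈ 5.8.
Then θ = 1650/(5.8−1) ≈ 343.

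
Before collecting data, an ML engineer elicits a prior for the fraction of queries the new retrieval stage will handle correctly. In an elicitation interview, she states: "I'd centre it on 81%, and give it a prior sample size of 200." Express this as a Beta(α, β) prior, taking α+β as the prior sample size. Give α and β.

Under the effective-sample-size interpretation, Beta(α, β) has prior mean α/(α+β) and prior sample size α+β.
So α+β = 200 and α/(α+β) = 0.81, giving α = 0.81·200 = 162 and β = 200 − 162 = 38.

α = 162, β = 38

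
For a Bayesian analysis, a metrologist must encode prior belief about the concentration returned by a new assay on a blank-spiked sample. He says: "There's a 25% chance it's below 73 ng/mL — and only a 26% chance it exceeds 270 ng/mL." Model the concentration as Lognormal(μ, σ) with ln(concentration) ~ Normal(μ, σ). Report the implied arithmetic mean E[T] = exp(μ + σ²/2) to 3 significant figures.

E[T] ≈ 233 ng/mL

If T ~ Lognormal(μ,σ) then ln T ~ Normal(μ,σ), so the p-quantile of ln T is μ + z_p·σ.
ln(73) = 4.29 and ln(270) = 5.598; z_{0.25} = -0.6745, z_{0.74} = 0.6433.
σ = (5.598 − 4.29)/(0.6433 − (-0.6745)) = 0.993.
μ = 4.29 − (-0.6745)·0.993 = 4.960.
E[T] = exp(μ + σ²/2) = exp(4.960 + 0.4925) = 233 ng/mL.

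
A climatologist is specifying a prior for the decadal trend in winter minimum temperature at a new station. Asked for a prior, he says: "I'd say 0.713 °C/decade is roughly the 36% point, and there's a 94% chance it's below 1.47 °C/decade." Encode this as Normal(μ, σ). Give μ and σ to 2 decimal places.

μ = 0.85, σ = 0.40

The p-quantile of Normal(μ,σ) is μ + z_p·σ, with z_{0.36} = -0.3585 and z_{0.94} = 1.555.
Eliminate σ: μ = (z₂·x₁ − z₁·x₂)/(z₂ − z₁) = (1.555·0.713 − (-0.3585)·1.47)/1.913 = 0.85.
Then σ = (x₂ − x₁)/(z₂ − z₁) = (1.47 − 0.713)/1.913 = 0.40.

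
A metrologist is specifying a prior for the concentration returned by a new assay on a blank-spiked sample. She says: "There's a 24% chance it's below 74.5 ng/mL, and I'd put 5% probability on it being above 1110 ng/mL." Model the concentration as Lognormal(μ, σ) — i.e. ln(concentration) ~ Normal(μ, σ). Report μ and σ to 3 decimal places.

μ ≈ 5.122, σ ≈ 1.149

If T ~ Lognormal(μ,σ) then ln T ~ Normal(μ,σ), so the p-quantile of ln T is μ + z_p·σ.
ln(74.5) = 4.311 and ln(1110) = 7.012; z_{0.24} = -0.7063, z_{0.95} = 1.645.
σ = (7.012 − 4.311)/(1.645 − (-0.7063)) = 1.149.
μ = 4.311 − (-0.7063)·1.149 = 5.122.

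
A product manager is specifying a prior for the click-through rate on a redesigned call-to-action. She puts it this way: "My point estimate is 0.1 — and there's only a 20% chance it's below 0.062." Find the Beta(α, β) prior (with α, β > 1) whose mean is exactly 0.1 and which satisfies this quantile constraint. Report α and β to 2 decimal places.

With mean 0.1 fixed, write α = 0.1s, β = 0.9s where s = α+β.
Need P(θ < 0.062) = 0.2 under Beta(0.1s, 0.9s). Normal approximation: (q−m)/√(m(1−m)/s) ≈ z_{0.2} = -0.842, so s ≈ 0.1·0.9·(-0.842)²/(0.062−0.1)² = 44.1.
At s = 44.1: P(θ<0.062) ≈ 0.205. Adjusting to match 0.2 gives s ≈ 45.66.
So α = 0.1·45.66 ≈ 4.57, β = 0.9·45.66 ≈ 41.10.

α ≈ 4.57, β ≈ 41.10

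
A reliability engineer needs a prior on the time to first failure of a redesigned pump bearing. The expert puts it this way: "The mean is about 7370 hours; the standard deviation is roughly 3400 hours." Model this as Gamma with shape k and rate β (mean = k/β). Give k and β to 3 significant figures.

For Gamma(k, rate β): mean = k/β, variance = k/β², so CV = 1/√k.
CV = SD/mean = 3400/7370 = 0.4613, hence k = 1/CV² = 4.7.
Then β = k/mean = 4.7/7370 = 0.000638.

k ≈ 4.7, β ≈ 0.000638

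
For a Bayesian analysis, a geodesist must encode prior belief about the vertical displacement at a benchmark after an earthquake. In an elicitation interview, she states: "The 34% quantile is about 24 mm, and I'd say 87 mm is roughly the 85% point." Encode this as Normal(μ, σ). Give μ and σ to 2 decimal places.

μ = 41.93, σ = 43.48

The p-quantile of Normal(μ,σ) is μ + z_p·σ, with z_{0.34} = -0.4125 and z_{0.85} = 1.036.
Eliminate σ: μ = (z₂·x₁ − z₁·x₂)/(z₂ − z₁) = (1.036·24 − (-0.4125)·87)/1.449 = 41.93.
Then σ = (x₂ − x₁)/(z₂ − z₁) = (87 − 24)/1.449 = 43.48.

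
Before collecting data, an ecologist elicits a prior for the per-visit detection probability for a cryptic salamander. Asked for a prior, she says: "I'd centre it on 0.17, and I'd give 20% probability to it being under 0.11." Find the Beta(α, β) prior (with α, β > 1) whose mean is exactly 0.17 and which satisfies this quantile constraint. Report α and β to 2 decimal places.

With mean 0.17 fixed, write α = 0.17s, β = 0.83s where s = α+β.
Need P(θ < 0.11) = 0.2 under Beta(0.17s, 0.83s). Normal approximation: (q−m)/√(m(1−m)/s) ≈ z_{0.2} = -0.842, so s ≈ 0.17·0.83·(-0.842)²/(0.11−0.17)² = 27.8.
At s = 27.8: P(θ<0.11) ≈ 0.206. Adjusting to match 0.2 gives s ≈ 28.80.
So α = 0.17·28.80 ≈ 4.90, β = 0.83·28.80 ≈ 23.91.

α ≈ 4.90, β ≈ 23.91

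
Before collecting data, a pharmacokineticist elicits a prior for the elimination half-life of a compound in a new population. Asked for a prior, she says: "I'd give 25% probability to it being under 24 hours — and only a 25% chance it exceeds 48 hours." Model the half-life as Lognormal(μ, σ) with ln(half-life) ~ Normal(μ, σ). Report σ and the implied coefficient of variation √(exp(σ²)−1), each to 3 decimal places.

If T ~ Lognormal(μ,σ) then ln T ~ Normal(μ,σ), so the p-quantile of ln T is μ + z_p·σ.
ln(24) = 3.178 and ln(48) = 3.871; z_{0.25} = -0.6745, z_{0.75} = 0.6745.
σ = (3.871 − 3.178)/(0.6745 − (-0.6745)) = 0.514.
μ = 3.178 − (-0.6745)·0.514 = 3.525.
CV = √(exp(σ²)−1) = √(exp(0.2640)−1) = 0.550.

σ ≈ 0.514, CV ≈ 0.550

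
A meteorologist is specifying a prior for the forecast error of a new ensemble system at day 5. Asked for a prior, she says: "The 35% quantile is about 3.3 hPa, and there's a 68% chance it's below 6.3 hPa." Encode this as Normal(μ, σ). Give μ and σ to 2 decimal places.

μ = 4.66, σ = 3.52

The p-quantile of Normal(μ,σ) is μ + z_p·σ, with z_{0.35} = -0.3853 and z_{0.68} = 0.4677.
Eliminate σ: μ = (z₂·x₁ − z₁·x₂)/(z₂ − z₁) = (0.4677·3.3 − (-0.3853)·6.3)/0.853 = 4.66.
Then σ = (x₂ − x₁)/(z₂ − z₁) = (6.3 − 3.3)/0.853 = 3.52.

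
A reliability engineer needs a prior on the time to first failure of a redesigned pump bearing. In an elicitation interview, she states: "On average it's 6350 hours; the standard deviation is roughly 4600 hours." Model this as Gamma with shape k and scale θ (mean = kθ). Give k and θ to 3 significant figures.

For Gamma(k, scale θ): mean = kθ, variance = kθ², so CV = 1/√k.
CV = SD/mean = 4600/6350 = 0.7244, hence k = 1/CV² = 1.91.
Then θ = mean/k = 6350/1.91 = 3330.

k ≈ 1.91, θ ≈ 3330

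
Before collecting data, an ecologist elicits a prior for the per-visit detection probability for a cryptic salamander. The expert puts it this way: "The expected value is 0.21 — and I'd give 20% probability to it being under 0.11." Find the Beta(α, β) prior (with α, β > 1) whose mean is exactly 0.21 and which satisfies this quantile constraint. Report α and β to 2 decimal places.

With mean 0.21 fixed, write α = 0.21s, β = 0.79s where s = α+β.
Need P(θ < 0.11) = 0.2 under Beta(0.21s, 0.79s). Normal approximation: (q−m)/√(m(1−m)/s) ≈ z_{0.2} = -0.842, so s ≈ 0.21·0.79·(-0.842)²/(0.11−0.21)² = 11.8.
At s = 11.8: P(θ<0.11) ≈ 0.205. Adjusting to match 0.2 gives s ≈ 12.09.
So α = 0.21·12.09 ≈ 2.54, β = 0.79·12.09 ≈ 9.55.

α ≈ 2.54, β ≈ 9.55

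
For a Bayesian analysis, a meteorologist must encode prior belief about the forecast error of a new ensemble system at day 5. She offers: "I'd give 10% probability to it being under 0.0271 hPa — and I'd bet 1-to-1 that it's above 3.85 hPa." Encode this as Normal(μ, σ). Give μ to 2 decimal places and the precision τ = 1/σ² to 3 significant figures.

The p-quantile of Normal(μ,σ) is μ + z_p·σ, with z_{0.1} = -1.282 and z_{0.5} = 0.
Eliminate σ: μ = (z₂·x₁ − z₁·x₂)/(z₂ − z₁) = (0·0.0271 − (-1.282)·3.85)/1.282 = 3.85.
Then σ = (x₂ − x₁)/(z₂ − z₁) = (3.85 − 0.0271)/1.282 = 2.98.
Precision τ = 1/σ² = 1/2.983² = 0.112.

μ = 3.85, τ = 0.112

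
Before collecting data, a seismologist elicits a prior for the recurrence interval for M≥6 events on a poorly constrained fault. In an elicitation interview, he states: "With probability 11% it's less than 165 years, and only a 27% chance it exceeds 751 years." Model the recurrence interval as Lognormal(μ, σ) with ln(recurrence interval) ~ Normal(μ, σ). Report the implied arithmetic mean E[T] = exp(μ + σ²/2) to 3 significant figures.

If T ~ Lognormal(μ,σ) then ln T ~ Normal(μ,σ), so the p-quantile of ln T is μ + z_p·σ.
ln(165) = 5.106 and ln(751) = 6.621; z_{0.11} = -1.227, z_{0.73} = 0.6128.
σ = (6.621 − 5.106)/(0.6128 − (-1.227)) = 0.824.
μ = 5.106 − (-1.227)·0.824 = 6.117.
E[T] = exp(μ + σ²/2) = exp(6.117 + 0.3394) = 636 years.

E[T] ≈ 636 years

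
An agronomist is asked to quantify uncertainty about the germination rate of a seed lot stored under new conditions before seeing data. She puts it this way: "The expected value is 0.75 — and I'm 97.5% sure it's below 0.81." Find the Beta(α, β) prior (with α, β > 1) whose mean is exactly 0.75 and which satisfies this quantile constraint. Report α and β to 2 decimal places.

With mean 0.75 fixed, write α = 0.75s, β = 0.25s where s = α+β.
Need P(θ < 0.81) = 0.975 under Beta(0.75s, 0.25s). Normal approximation: (q−m)/√(m(1−m)/s) ≈ z_{0.975} = 1.96, so s ≈ 0.75·0.25·(1.96)²/(0.81−0.75)² = 200.1.
At s = 200.1: P(θ<0.81) ≈ 0.980. Adjusting to match 0.975 gives s ≈ 182.14.
So α = 0.75·182.14 ≈ 136.61, β = 0.25·182.14 ≈ 45.54.

α ≈ 136.61, β ≈ 45.54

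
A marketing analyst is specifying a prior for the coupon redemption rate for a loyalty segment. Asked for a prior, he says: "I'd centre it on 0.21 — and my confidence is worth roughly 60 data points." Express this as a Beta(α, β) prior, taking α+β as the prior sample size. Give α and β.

α = 12.6, β = 47.4

Under the effective-sample-size interpretation, Beta(α, β) has prior mean α/(α+β) and prior sample size α+β.
So α+β = 60 and α/(α+β) = 0.21, giving α = 0.21·60 = 12.6 and β = 60 − 12.6 = 47.4.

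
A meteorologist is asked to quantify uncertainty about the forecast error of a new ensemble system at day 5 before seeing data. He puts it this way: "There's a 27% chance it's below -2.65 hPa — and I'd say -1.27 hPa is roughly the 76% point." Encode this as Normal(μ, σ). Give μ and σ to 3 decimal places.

μ = -2.009, σ = 1.046

The p-quantile of Normal(μ,σ) is μ + z_p·σ, with z_{0.27} = -0.6128 and z_{0.76} = 0.7063.
Eliminate σ: μ = (z₂·x₁ − z₁·x₂)/(z₂ − z₁) = (0.7063·-2.65 − (-0.6128)·-1.27)/1.319 = -2.009.
Then σ = (x₂ − x₁)/(z₂ − z₁) = (-1.27 − -2.65)/1.319 = 1.046.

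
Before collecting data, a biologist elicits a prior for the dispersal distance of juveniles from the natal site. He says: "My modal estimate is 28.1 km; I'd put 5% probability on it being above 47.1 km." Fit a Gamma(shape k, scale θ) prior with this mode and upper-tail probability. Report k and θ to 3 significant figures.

Gamma(k,θ) with k>1 has mode (k−1)θ, so θ = 28.1/(k−1).
Need P(X < 47.1) = 0.95 with θ tied to k this way. Start at k = 2, θ = 28.1: P(X<47.1) ≈ 0.499.
Too low — raise k to concentrate. Iterating converges to k ≈ 11.5.
Then θ = 28.1/(11.5−1) ≈ 2.68.

k ≈ 11.5, θ ≈ 2.68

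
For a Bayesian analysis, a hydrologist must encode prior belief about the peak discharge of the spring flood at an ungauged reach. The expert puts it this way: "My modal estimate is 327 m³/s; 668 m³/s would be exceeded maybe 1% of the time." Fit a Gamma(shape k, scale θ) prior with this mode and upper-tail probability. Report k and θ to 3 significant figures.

k ≈ 10.6, θ ≈ 34.1

Gamma(k,θ) with k>1 has mode (k−1)θ, so θ = 327/(k−1).
Need P(X < 668) = 0.99 with θ tied to k this way. Start at k = 2, θ = 327: P(X<668) ≈ 0.605.
Too low — raise k to concentrate. Iterating converges to k ≈ 10.6.
Then θ = 327/(10.6−1) ≈ 34.1.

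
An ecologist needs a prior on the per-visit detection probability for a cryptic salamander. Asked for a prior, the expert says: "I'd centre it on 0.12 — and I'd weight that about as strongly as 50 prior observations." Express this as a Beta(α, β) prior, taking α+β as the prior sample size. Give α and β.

Under the effective-sample-size interpretation, Beta(α, β) has prior mean α/(α+β) and prior sample size α+β.
So α+β = 50 and α/(α+β) = 0.12, giving α = 0.12·50 = 6 and β = 50 − 6 = 44.

α = 6, β = 44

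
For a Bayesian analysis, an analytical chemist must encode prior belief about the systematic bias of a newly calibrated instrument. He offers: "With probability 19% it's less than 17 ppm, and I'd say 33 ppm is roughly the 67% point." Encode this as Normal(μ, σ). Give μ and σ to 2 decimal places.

For Normal(μ,σ), the p-quantile is μ + z_p·σ. Here z_{0.19} = -0.8779, z_{0.67} = 0.4399.
So 17 = μ − 0.8779σ and 33 = μ + 0.4399σ.
Subtracting: σ = (33 − 17)/(0.4399 − (-0.8779)) = 12.14.
Then μ = 17 − (-0.8779)·12.14 = 27.66.

μ = 27.66, σ = 12.14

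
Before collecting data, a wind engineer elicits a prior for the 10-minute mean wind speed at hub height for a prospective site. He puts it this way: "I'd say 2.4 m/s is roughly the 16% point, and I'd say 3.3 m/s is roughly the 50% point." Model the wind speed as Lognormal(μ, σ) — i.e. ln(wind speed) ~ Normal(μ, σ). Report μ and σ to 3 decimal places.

If T ~ Lognormal(μ,σ) then ln T ~ Normal(μ,σ), so the p-quantile of ln T is μ + z_p·σ.
ln(2.4) = 0.8755 and ln(3.3) = 1.194; z_{0.16} = -0.9945, z_{0.5} = 0.
σ = (1.194 − 0.8755)/(0 − (-0.9945)) = 0.320.
μ = 0.8755 − (-0.9945)·0.320 = 1.194.

μ ≈ 1.194, σ ≈ 0.320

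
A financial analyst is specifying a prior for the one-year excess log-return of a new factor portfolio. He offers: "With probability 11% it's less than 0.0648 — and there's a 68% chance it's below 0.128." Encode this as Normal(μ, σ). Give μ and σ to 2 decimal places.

For Normal(μ,σ), the p-quantile is μ + z_p·σ. Here z_{0.11} = -1.227, z_{0.68} = 0.4677.
So 0.0648 = μ − 1.227σ and 0.128 = μ + 0.4677σ.
Subtracting: σ = (0.128 − 0.0648)/(0.4677 − (-1.227)) = 0.04.
Then μ = 0.0648 − (-1.227)·0.04 = 0.11.

μ = 0.11, σ = 0.04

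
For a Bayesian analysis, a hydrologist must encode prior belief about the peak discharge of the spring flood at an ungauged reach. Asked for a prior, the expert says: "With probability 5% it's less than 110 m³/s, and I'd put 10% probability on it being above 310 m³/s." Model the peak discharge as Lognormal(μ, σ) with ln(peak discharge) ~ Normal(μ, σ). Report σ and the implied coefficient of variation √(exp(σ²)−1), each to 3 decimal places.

If T ~ Lognormal(μ,σ) then ln T ~ Normal(μ,σ), so the p-quantile of ln T is μ + z_p·σ.
ln(110) = 4.7 and ln(310) = 5.737; z_{0.05} = -1.645, z_{0.9} = 1.282.
σ = (5.737 − 4.7)/(1.282 − (-1.645)) = 0.354.
μ = 4.7 − (-1.645)·0.354 = 5.283.
CV = √(exp(σ²)−1) = √(exp(0.1254)−1) = 0.365.

σ ≈ 0.354, CV ≈ 0.365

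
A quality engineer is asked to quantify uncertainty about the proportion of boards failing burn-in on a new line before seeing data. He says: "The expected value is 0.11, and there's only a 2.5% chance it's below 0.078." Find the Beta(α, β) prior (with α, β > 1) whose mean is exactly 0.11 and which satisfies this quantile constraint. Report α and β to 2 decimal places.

α ≈ 34.82, β ≈ 281.75

With mean 0.11 fixed, write α = 0.11s, β = 0.89s where s = α+β.
Need P(θ < 0.078) = 0.025 under Beta(0.11s, 0.89s). Normal approximation: (q−m)/√(m(1−m)/s) ≈ z_{0.025} = -1.96, so s ≈ 0.11·0.89·(-1.96)²/(0.078−0.11)² = 367.3.
At s = 367.3: P(θ<0.078) ≈ 0.017. Adjusting to match 0.025 gives s ≈ 316.58.
So α = 0.11·316.58 ≈ 34.82, β = 0.89·316.58 ≈ 281.75.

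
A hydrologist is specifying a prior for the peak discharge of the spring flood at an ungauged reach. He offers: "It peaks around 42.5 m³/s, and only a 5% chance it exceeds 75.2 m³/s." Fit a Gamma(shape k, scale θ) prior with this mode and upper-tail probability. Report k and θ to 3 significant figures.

Gamma(k,θ) with k>1 has mode (k−1)θ, so θ = 42.5/(k−1).
Need P(X < 75.2) = 0.95 with θ tied to k this way. Start at k = 2, θ = 42.5: P(X<75.2) ≈ 0.528.
Too low — raise k to concentrate. Iterating converges to k ≈ 9.56.
Then θ = 42.5/(9.56−1) ≈ 4.96.

k ≈ 9.56, θ ≈ 4.96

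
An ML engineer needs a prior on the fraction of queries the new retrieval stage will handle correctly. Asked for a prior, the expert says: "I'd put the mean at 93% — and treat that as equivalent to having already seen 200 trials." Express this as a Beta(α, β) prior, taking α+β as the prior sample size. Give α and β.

Under the effective-sample-size interpretation, Beta(α, β) has prior mean α/(α+β) and prior sample size α+β.
So α+β = 200 and α/(α+β) = 0.93, giving α = 0.93·200 = 186 and β = 200 − 186 = 14.

α = 186, β = 14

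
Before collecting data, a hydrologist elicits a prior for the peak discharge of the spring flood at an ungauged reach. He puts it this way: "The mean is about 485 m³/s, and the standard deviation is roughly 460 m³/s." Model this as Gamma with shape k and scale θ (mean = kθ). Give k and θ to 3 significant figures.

k ≈ 1.11, θ ≈ 436

For Gamma(k, scale θ): mean = kθ, variance = kθ², so CV = 1/√k.
CV = SD/mean = 460/485 = 0.9485, hence k = 1/CV² = 1.11.
Then θ = mean/k = 485/1.11 = 436.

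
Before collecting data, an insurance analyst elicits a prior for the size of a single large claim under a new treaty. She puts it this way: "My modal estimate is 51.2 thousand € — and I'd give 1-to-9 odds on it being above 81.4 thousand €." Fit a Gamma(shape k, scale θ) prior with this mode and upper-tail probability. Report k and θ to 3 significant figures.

Gamma(k,θ) with k>1 has mode (k−1)θ, so θ = 51.2/(k−1).
Need P(X < 81.4) = 0.9 with θ tied to k this way. Start at k = 2, θ = 51.2: P(X<81.4) ≈ 0.472.
Too low — raise k to concentrate. Iterating converges to k ≈ 9.73.
Then θ = 51.2/(9.73−1) ≈ 5.86.

k ≈ 9.73, θ ≈ 5.86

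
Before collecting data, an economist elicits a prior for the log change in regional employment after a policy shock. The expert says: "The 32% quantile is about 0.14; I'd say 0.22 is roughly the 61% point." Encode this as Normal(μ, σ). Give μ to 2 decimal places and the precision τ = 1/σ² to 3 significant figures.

μ = 0.19, τ = 87.2

The p-quantile of Normal(μ,σ) is μ + z_p·σ, with z_{0.32} = -0.4677 and z_{0.61} = 0.2793.
Eliminate σ: μ = (z₂·x₁ − z₁·x₂)/(z₂ − z₁) = (0.2793·0.14 − (-0.4677)·0.22)/0.747 = 0.19.
Then σ = (x₂ − x₁)/(z₂ − z₁) = (0.22 − 0.14)/0.747 = 0.11.
Precision τ = 1/σ² = 1/0.1071² = 87.2.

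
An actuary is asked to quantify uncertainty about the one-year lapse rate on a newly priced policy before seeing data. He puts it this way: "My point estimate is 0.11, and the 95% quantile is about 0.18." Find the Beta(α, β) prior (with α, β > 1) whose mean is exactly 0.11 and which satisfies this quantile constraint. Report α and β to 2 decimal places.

α ≈ 7.06, β ≈ 57.14

With mean 0.11 fixed, write α = 0.11s, β = 0.89s where s = α+β.
Need P(θ < 0.18) = 0.95 under Beta(0.11s, 0.89s). Normal approximation: (q−m)/√(m(1−m)/s) ≈ z_{0.95} = 1.64, so s ≈ 0.11·0.89·(1.64)²/(0.18−0.11)² = 54.1.
At s = 54.1: P(θ<0.18) ≈ 0.936. Adjusting to match 0.95 gives s ≈ 64.20.
So α = 0.11·64.20 ≈ 7.06, β = 0.89·64.20 ≈ 57.14.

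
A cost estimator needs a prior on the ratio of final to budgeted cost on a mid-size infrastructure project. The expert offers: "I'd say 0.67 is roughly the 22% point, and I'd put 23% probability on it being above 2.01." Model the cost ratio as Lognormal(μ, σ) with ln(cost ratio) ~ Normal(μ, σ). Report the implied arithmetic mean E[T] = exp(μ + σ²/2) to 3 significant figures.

E[T] ≈ 1.53

If T ~ Lognormal(μ,σ) then ln T ~ Normal(μ,σ), so the p-quantile of ln T is μ + z_p·σ.
ln(0.67) = -0.4005 and ln(2.01) = 0.6981; z_{0.22} = -0.7722, z_{0.77} = 0.7388.
σ = (0.6981 − -0.4005)/(0.7388 − (-0.7722)) = 0.727.
μ = -0.4005 − (-0.7722)·0.727 = 0.161.
E[T] = exp(μ + σ²/2) = exp(0.161 + 0.2643) = 1.53.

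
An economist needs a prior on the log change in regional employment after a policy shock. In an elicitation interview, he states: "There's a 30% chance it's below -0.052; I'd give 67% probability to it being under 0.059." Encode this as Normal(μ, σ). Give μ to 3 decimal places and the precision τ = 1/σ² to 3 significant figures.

The p-quantile of Normal(μ,σ) is μ + z_p·σ, with z_{0.3} = -0.5244 and z_{0.67} = 0.4399.
Eliminate σ: μ = (z₂·x₁ − z₁·x₂)/(z₂ − z₁) = (0.4399·-0.052 − (-0.5244)·0.059)/0.9643 = 0.008.
Then σ = (x₂ − x₁)/(z₂ − z₁) = (0.059 − -0.052)/0.9643 = 0.115.
Precision τ = 1/σ² = 1/0.1151² = 75.5.

μ = 0.008, τ = 75.5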